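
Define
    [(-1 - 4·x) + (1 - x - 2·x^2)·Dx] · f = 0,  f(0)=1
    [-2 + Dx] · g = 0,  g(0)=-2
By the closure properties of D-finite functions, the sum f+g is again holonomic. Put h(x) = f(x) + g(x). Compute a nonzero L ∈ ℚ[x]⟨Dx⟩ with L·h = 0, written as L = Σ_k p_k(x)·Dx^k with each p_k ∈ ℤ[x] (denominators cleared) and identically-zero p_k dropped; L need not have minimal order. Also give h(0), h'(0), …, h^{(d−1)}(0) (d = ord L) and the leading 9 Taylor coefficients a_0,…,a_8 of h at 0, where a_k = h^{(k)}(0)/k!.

L = (-8 - 12·x - 72·x^2 - 32·x^3) + (2 + 20·x + 36·x^2 - 16·x^3 - 16·x^4)·Dx + (1 - 7·x + 16·x^3 + 8·x^4)·Dx^2  (order 2).
h: a_k = -1, -3, -1, 7/3, 29/3, 307/15, 1927/45, 26759/315, 53861/315, …
ICs: h(0) = -1, h′(0) = -3.

f: a_k = 1, 1, 3, 5, 11, 21, 43, 85, 171, …
g: a_k = -2, -4, -4, -8/3, -4/3, -8/15, -8/45, -16/315, -4/315, …
h₀=f+g: left-lcm gives L₀, ord ≤ 2.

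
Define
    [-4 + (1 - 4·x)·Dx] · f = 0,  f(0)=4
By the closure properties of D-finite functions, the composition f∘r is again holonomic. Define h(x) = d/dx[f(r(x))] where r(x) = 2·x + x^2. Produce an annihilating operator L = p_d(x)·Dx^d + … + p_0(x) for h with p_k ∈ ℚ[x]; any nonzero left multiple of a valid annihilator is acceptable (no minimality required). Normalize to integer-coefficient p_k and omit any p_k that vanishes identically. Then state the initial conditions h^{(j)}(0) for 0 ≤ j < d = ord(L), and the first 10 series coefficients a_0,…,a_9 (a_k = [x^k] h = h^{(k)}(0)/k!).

f: a_k = 4, 16, 64, 256, 1024, 4096, 16384, 65536, 262144, 1048576, …
Change of var in L_f (x↦r) gives L₀.
h=h₀': d/dx-closure on L₀ ⇒ L.
L = (17 + 24·x + 12·x^2) + (-1 + 7·x + 12·x^2 + 4·x^3)·Dx  (order 1).
h: a_k = 32, 544, 6912, 78080, 826880, 8406528, 83091456, 804528128, 7668080640, 72183357440, …
ICs: h(0) = 32.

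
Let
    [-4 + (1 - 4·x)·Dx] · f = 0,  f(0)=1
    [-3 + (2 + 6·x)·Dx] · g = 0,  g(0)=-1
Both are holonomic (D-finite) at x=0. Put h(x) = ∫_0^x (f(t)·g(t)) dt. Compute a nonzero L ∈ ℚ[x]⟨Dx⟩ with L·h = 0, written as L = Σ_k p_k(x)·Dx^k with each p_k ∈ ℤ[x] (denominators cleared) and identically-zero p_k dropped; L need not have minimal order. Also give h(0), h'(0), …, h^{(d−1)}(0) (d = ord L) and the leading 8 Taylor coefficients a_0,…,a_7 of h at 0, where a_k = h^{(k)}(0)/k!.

L = (11 + 12·x)·Dx + (-2 + 2·x + 24·x^2)·Dx^2  (order 2).
h: a_k = 0, -1, -11/4, -167/24, -1363/64, -43211/640, -347389/1536, -791845/1024, …
ICs: h(0) = 0, h′(0) = -1.

f: a_k = 1, 4, 16, 64, 256, 1024, 4096, 16384, …
g: a_k = -1, -3/2, 9/8, -27/16, 405/128, -1701/256, 15309/1024, -72171/2048, …
f·g: L₀ = L_f ⊗_s L_g, ord ≤ 1·1.
h=∫₀ˣh₀: take L = L₀·Dx.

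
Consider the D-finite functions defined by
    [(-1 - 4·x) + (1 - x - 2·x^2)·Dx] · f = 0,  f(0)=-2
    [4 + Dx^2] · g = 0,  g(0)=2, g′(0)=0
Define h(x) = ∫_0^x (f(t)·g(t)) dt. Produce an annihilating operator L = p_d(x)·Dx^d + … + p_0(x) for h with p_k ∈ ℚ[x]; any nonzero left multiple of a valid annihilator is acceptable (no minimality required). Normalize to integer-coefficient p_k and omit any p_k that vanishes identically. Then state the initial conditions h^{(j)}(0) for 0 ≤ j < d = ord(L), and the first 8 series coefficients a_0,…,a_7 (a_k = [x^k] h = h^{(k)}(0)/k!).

f: a_k = -2, -2, -6, -10, -22, -42, -86, -170, …
g: a_k = 2, 0, -4, 0, 4/3, 0, -8/45, 0, …
f·g: L₀ = L_f ⊗_s L_g, ord ≤ 1·2.
h=∫h₀ ⇒ L = L₀·Dx.
L = (4·x + 8·x^2)·Dx + (2 + 8·x)·Dx^2 + (-1 + x + 2·x^2)·Dx^3  (order 3).
h: a_k = 0, -4, -2, -4/3, -3, -68/15, -70/9, -4124/315, …
ICs: h(0) = 0, h′(0) = -4, h′′(0) = -4.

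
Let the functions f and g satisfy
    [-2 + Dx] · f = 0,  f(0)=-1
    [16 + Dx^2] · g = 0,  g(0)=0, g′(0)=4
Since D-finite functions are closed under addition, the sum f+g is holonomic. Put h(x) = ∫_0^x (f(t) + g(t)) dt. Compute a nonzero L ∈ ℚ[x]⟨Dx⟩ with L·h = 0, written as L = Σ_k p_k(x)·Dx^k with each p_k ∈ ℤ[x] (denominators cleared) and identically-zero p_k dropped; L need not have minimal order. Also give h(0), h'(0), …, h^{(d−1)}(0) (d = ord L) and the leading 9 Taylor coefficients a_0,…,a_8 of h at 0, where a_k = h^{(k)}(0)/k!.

f: a_k = -1, -2, -2, -4/3, -2/3, -4/15, -4/45, -8/315, -2/315, …
g: a_k = 0, 4, 0, -32/3, 0, 128/15, 0, -1024/315, 0, …
h₀=f+g: left-lcm gives L₀, ord ≤ 3.
h=∫₀ˣh₀: take L = L₀·Dx.
L = -32·Dx + 16·Dx^2 - 2·Dx^3 + Dx^4  (order 4).
h: a_k = 0, -1, 1, -2/3, -3, -2/15, 62/45, -4/315, -43/105, …
ICs: h(0) = 0, h′(0) = -1, h′′(0) = 2, h′′′(0) = -4.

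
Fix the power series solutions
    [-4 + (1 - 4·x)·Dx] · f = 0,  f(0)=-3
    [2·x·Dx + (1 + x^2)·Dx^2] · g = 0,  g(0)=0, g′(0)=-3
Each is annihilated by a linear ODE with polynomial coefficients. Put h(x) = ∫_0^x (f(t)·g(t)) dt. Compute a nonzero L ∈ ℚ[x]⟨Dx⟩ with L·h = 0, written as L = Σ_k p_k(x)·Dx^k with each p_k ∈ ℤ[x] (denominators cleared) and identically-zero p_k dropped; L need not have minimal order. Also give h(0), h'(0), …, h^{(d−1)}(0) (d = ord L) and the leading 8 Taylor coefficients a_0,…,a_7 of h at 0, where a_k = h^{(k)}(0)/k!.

L = 8·x·Dx + (8 - 2·x + 16·x^2)·Dx^2 + (-1 + 4·x - x^2 + 4·x^3)·Dx^3  (order 3).
h: a_k = 0, 0, 9/2, 12, 141/4, 564/5, 3763/10, 45156/35, …
ICs: h(0) = 0, h′(0) = 0, h′′(0) = 9.

f: a_k = -3, -12, -48, -192, -768, -3072, -12288, -49152, …
g: a_k = 0, -3, 0, 1, 0, -3/5, 0, 3/7, …
Sym-product of L_f,L_g gives L₀ (≤ ord 2).
h=∫₀ˣh₀: take L = L₀·Dx.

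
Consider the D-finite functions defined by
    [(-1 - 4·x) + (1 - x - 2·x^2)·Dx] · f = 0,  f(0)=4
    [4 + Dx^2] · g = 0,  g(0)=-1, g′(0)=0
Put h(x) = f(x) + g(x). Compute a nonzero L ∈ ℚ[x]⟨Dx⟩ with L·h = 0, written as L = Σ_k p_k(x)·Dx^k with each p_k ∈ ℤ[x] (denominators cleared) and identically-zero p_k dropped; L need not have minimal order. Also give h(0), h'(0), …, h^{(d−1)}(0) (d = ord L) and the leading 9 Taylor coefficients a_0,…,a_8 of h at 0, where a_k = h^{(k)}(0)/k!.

L = (68 + 304·x + 200·x^2 + 320·x^3 + 160·x^4 + 128·x^5) + (-20 + 12·x + 24·x^2 + 8·x^3 + 48·x^4 + 96·x^5 + 64·x^6)·Dx + (17 + 76·x + 50·x^2 + 80·x^3 + 40·x^4 + 32·x^5)·Dx^2 + (-5 + 3·x + 6·x^2 + 2·x^3 + 12·x^4 + 24·x^5 + 16·x^6)·Dx^3  (order 3).
h: a_k = 3, 4, 14, 20, 130/3, 84, 7744/45, 340, 215458/315, …
ICs: h(0) = 3, h′(0) = 4, h′′(0) = 28.

f: a_k = 4, 4, 12, 20, 44, 84, 172, 340, 684, …
g: a_k = -1, 0, 2, 0, -2/3, 0, 4/45, 0, -2/315, …
L₀ := lclm(L_f,L_g); ord L₀ ≤ 1+2.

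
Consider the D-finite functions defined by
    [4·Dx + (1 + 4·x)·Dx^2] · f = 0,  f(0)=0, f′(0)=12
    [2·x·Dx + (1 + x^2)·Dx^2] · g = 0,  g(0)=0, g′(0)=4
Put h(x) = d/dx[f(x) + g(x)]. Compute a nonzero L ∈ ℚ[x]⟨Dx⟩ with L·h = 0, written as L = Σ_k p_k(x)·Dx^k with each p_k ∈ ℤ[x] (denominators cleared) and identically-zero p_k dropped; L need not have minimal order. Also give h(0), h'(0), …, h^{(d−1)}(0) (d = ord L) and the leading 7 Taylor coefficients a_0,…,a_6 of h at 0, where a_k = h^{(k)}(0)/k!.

L = (-4 - 48·x + 12·x^2 + 16·x^3) + (-17 - 8·x - 45·x^2 + 24·x^3 + 32·x^4)·Dx + (-2 - 7·x + 4·x^2 + x^3 + 6·x^4 + 8·x^5)·Dx^2  (order 2).
h: a_k = 16, -48, 188, -768, 3076, -12288, 49148, …
ICs: h(0) = 16, h′(0) = -48.

f: a_k = 0, 12, -24, 64, -192, 3072/5, -2048, …
g: a_k = 0, 4, 0, -4/3, 0, 4/5, 0, …
h₀=f+g: left-lcm gives L₀, ord ≤ 4.
Differentiate: ansatz ord ≤ ord L₀ ⇒ L.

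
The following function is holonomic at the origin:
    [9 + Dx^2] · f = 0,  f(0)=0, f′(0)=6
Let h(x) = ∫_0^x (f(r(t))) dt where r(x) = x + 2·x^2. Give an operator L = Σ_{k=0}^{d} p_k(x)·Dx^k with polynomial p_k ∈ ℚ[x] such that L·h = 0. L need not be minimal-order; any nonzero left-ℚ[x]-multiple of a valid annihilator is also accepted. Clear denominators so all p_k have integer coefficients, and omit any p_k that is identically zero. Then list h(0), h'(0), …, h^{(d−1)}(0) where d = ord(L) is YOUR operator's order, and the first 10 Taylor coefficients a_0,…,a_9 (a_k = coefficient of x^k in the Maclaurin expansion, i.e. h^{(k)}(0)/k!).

f: a_k = 0, 6, 0, -9, 0, 81/20, 0, -243/280, 0, 243/2240, …
Substitute x→r, Dx→(1/r')Dx; clear ⇒ L₀.
∫: right-multiply L₀ by Dx.
L = (9 + 108·x + 432·x^2 + 576·x^3)·Dx - 4·Dx^2 + (1 + 4·x)·Dx^3  (order 3).
h: a_k = 0, 0, 3, 4, -9/4, -54/5, -693/40, -9/2, 45117/2240, 693/20, …
ICs: h(0) = 0, h′(0) = 0, h′′(0) = 6.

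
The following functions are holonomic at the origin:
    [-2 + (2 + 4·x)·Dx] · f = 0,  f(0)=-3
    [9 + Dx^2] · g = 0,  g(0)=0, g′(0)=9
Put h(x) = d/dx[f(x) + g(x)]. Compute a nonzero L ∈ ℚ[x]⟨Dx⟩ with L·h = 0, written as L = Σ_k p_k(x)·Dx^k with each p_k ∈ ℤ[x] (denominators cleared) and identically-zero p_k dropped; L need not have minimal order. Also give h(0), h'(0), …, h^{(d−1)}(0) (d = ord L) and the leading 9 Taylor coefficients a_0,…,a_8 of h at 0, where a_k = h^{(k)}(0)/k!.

f: a_k = -3, -3, 3/2, -3/2, 15/8, -21/8, 63/16, -99/16, 1287/128, …
g: a_k = 0, 9, 0, -27/2, 0, 243/40, 0, -729/560, 0, …
Sum ⇒ L₀ = lclm(L_f,L_g) in ℚ(x)⟨Dx⟩.
h=h₀': d/dx-closure on L₀ ⇒ L.
L = (-18 - 27·x - 27·x^2) + (-9 - 45·x - 81·x^2 - 54·x^3)·Dx + (-2 - 3·x - 3·x^2)·Dx^2 + (-1 - 5·x - 9·x^2 - 6·x^3)·Dx^3  (order 3).
h: a_k = 6, 3, -45, 15/2, 69/4, 189/8, -2097/40, 1287/16, -334557/2240, …
ICs: h(0) = 6, h′(0) = 3, h′′(0) = -90.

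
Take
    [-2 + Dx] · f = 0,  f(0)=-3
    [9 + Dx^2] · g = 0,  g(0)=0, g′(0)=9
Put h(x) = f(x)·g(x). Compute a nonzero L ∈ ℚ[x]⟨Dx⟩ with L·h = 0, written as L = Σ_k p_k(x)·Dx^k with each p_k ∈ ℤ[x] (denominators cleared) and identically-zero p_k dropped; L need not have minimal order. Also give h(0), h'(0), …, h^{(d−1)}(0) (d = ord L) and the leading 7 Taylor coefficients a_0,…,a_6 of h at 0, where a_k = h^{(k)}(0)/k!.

L = 13 - 4·Dx + Dx^2  (order 2).
h: a_k = 0, -27, -54, -27/2, 45, 1791/40, 207/20, …
ICs: h(0) = 0, h′(0) = -27.

f: a_k = -3, -6, -6, -4, -2, -4/5, -4/15, …
g: a_k = 0, 9, 0, -27/2, 0, 243/40, 0, …
Product ⇒ symmetric product L₀, ord ≤ 2.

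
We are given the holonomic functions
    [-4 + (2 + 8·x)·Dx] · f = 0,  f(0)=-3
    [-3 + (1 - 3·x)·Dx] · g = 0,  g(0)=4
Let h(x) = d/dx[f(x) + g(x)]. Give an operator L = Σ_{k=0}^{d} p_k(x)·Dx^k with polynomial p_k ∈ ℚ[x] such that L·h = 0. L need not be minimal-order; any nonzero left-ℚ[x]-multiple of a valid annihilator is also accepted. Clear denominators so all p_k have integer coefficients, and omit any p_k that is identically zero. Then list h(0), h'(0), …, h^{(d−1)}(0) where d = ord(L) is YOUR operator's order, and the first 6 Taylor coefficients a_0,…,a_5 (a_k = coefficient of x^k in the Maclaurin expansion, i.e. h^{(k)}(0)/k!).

L = (-90 - 108·x) + (-21 - 252·x - 378·x^2)·Dx + (4 + 13·x - 39·x^2 - 108·x^3)·Dx^2  (order 2).
h: a_k = 6, 84, 288, 1416, 4440, 19008, …
ICs: h(0) = 6, h′(0) = 84.

f: a_k = -3, -6, 6, -12, 30, -84, …
g: a_k = 4, 12, 36, 108, 324, 972, …
L₀ := lclm(L_f,L_g); ord L₀ ≤ 1+1.
h₀' ⇒ L via d/dx closure of L₀.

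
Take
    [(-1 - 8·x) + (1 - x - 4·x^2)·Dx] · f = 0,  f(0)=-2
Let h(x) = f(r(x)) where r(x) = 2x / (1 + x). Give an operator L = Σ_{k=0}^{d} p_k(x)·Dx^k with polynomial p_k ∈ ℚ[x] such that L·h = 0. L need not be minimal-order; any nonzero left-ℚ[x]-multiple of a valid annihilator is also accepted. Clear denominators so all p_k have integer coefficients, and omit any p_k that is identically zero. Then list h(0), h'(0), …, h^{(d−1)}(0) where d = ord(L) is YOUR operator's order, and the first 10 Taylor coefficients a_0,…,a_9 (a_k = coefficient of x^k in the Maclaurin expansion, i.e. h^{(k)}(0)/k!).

f: a_k = -2, -2, -10, -18, -58, -130, -362, -882, -2330, -5858, …
f∘r: x↦r, Dx↦Dx/r' in L_f ⇒ L₀.
L = (2 + 34·x) + (-1 - x + 17·x^2 + 17·x^3)·Dx  (order 1).
h: a_k = -2, -4, -36, -68, -612, -1156, -10404, -19652, -176868, -334084, …
ICs: h(0) = -2.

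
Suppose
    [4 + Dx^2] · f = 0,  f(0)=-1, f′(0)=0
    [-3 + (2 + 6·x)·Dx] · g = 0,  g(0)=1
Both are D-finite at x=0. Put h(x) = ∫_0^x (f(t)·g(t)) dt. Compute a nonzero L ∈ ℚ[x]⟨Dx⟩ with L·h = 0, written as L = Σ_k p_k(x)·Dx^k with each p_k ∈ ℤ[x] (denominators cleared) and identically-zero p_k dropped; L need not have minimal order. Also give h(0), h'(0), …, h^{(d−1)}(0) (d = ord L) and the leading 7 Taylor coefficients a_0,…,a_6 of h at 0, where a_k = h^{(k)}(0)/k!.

L = (43 + 96·x + 144·x^2)·Dx + (-12 - 36·x)·Dx^2 + (4 + 24·x + 36·x^2)·Dx^3  (order 3).
h: a_k = 0, -1, -3/4, 25/24, 21/64, 19/384, -1093/1536, …
ICs: h(0) = 0, h′(0) = -1, h′′(0) = -3/2.

f: a_k = -1, 0, 2, 0, -2/3, 0, 4/45, …
g: a_k = 1, 3/2, -9/8, 27/16, -405/128, 1701/256, -15309/1024, …
Sym-product of L_f,L_g gives L₀ (≤ ord 2).
h=∫h₀ ⇒ L = L₀·Dx.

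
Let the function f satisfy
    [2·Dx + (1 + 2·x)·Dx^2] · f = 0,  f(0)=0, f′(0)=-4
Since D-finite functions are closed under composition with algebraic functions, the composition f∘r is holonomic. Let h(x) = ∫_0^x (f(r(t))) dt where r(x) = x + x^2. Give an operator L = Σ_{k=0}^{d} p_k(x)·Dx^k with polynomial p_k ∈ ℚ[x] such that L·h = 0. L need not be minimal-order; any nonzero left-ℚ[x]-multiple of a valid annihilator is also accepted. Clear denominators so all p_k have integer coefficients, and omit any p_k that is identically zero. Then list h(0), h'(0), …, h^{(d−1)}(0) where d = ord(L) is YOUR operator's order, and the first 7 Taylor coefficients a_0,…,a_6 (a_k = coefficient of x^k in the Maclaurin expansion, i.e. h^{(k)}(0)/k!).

L = (4·x + 4·x^2)·Dx^2 + (1 + 4·x + 6·x^2 + 4·x^3)·Dx^3  (order 3).
h: a_k = 0, 0, -2, 0, 2/3, -4/5, 8/15, …
ICs: h(0) = 0, h′(0) = 0, h′′(0) = -4.

f: a_k = 0, -4, 4, -16/3, 8, -64/5, 64/3, …
Change of var in L_f (x↦r) gives L₀.
∫: right-multiply L₀ by Dx.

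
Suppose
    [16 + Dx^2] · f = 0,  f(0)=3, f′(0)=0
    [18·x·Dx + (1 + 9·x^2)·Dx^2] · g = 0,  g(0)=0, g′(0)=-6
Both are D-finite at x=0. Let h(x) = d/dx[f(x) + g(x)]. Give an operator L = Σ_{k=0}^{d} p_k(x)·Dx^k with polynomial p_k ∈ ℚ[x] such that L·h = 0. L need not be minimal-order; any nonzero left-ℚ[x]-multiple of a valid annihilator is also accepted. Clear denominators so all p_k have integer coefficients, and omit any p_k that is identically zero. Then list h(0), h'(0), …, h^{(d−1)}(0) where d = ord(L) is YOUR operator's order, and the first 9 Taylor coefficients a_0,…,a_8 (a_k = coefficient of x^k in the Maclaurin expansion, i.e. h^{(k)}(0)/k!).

f: a_k = 3, 0, -24, 0, 32, 0, -256/15, 0, 512/105, …
g: a_k = 0, -6, 0, 18, 0, -486/5, 0, 4374/7, 0, …
Weyl lclm of L_f,L_g ⇒ L₀ (ord ≤ 4).
Derive L from L₀ (diff closure).
L = (-13248·x + 181440·x^3 + 186624·x^5) + (-16 + 6048·x^2 + 66096·x^4 + 93312·x^6)·Dx + (-828·x + 11340·x^3 + 11664·x^5)·Dx^2 + (-1 + 378·x^2 + 4131·x^4 + 5832·x^6)·Dx^3  (order 3).
h: a_k = -6, -48, 54, 128, -486, -512/5, 4374, 4096/105, -39366, …
ICs: h(0) = -6, h′(0) = -48, h′′(0) = 108.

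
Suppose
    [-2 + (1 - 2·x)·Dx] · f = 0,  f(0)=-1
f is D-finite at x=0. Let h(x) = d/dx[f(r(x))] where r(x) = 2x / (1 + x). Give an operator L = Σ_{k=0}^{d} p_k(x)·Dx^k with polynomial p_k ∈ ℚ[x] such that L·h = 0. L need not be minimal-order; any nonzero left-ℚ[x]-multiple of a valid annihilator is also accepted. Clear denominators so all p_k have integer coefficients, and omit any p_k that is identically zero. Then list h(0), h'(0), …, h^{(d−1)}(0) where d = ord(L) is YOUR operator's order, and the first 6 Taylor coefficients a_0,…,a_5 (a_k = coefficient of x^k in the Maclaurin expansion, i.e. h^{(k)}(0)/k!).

f: a_k = -1, -2, -4, -8, -16, -32, …
h₀=f(r): pull back L_f along r ⇒ L₀.
h=h₀': d/dx-closure on L₀ ⇒ L.
L = 6 + (-1 + 3·x)·Dx  (order 1).
h: a_k = -4, -24, -108, -432, -1620, -5832, …
ICs: h(0) = -4.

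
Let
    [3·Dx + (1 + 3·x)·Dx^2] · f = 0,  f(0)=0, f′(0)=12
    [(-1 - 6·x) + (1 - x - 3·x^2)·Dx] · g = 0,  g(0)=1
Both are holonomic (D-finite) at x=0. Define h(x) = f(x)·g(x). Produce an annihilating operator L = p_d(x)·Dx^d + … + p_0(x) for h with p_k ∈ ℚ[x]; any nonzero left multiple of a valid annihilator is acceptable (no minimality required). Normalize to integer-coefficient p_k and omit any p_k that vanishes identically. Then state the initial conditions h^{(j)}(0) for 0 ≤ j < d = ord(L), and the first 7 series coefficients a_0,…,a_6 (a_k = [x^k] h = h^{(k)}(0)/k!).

f: a_k = 0, 12, -18, 36, -81, 972/5, -486, …
g: a_k = 1, 1, 4, 7, 19, 40, 97, …
f·g: L₀ = L_f ⊗_s L_g, ord ≤ 2·1.
L = (9 + 36·x) + (-1 + 21·x + 45·x^2)·Dx + (-1 - 2·x + 6·x^2 + 9·x^3)·Dx^2  (order 2).
h: a_k = 0, 12, -6, 66, -33, 1797/5, -1128/5, …
ICs: h(0) = 0, h′(0) = 12.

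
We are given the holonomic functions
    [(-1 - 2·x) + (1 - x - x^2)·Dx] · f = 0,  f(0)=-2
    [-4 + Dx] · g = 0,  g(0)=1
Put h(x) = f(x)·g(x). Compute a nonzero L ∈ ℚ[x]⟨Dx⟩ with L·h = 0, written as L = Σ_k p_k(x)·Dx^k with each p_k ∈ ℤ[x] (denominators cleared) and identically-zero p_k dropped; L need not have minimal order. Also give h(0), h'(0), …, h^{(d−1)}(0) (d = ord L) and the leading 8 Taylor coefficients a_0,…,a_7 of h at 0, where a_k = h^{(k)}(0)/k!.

L = (5 - 2·x - 4·x^2) + (-1 + x + x^2)·Dx  (order 1).
h: a_k = -2, -10, -28, -178/3, -326/3, -2776/15, -2746/9, -156454/315, …
ICs: h(0) = -2.

f: a_k = -2, -2, -4, -6, -10, -16, -26, -42, …
g: a_k = 1, 4, 8, 32/3, 32/3, 128/15, 256/45, 1024/315, …
f·g: L₀ = L_f ⊗_s L_g, ord ≤ 1·1.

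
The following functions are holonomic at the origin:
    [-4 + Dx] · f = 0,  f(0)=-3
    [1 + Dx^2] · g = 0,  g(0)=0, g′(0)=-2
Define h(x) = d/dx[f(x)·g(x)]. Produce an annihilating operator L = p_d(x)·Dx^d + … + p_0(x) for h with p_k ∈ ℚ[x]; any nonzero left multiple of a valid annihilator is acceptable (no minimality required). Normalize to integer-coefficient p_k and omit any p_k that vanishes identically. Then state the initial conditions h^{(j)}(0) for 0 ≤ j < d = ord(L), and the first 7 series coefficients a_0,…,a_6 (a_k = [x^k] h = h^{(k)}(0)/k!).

f: a_k = -3, -12, -24, -32, -32, -128/5, -256/15, …
g: a_k = 0, -2, 0, 1/3, 0, -1/60, 0, …
f·g: L₀ = L_f ⊗_s L_g, ord ≤ 1·2.
Derive L from L₀ (diff closure).
L = 17 - 8·Dx + Dx^2  (order 2).
h: a_k = 6, 48, 141, 240, 1121/4, 1222/5, 20047/120, …
ICs: h(0) = 6, h′(0) = 48.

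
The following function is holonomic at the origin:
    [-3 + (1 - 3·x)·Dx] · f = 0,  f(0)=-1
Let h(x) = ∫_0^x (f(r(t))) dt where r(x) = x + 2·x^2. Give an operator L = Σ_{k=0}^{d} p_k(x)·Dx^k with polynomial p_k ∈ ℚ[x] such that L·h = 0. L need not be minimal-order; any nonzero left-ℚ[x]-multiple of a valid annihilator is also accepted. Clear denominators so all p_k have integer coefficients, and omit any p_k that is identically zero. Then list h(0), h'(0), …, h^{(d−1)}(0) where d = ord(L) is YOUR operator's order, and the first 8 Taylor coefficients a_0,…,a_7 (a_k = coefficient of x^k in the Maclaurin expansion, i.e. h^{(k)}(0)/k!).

L = (3 + 12·x)·Dx + (-1 + 3·x + 6·x^2)·Dx^2  (order 2).
h: a_k = 0, -1, -3/2, -5, -63/4, -279/5, -405/2, -5319/7, …
ICs: h(0) = 0, h′(0) = -1.

f: a_k = -1, -3, -9, -27, -81, -243, -729, -2187, …
Substitute x→r, Dx→(1/r')Dx; clear ⇒ L₀.
h=∫h₀ ⇒ L = L₀·Dx.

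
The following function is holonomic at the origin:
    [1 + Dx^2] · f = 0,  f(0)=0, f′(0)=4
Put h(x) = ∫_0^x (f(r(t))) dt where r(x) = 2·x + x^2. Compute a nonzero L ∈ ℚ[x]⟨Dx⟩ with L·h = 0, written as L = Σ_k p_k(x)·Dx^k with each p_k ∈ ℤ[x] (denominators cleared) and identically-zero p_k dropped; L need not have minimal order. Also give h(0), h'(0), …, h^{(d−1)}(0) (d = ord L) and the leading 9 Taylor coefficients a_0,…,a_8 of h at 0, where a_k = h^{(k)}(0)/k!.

L = (4 + 12·x + 12·x^2 + 4·x^3)·Dx - Dx^2 + (1 + x)·Dx^3  (order 3).
h: a_k = 0, 0, 4, 4/3, -4/3, -8/5, -22/45, 2/7, 101/315, …
ICs: h(0) = 0, h′(0) = 0, h′′(0) = 8.

f: a_k = 0, 4, 0, -2/3, 0, 1/30, 0, -1/1260, 0, …
L₀ from L_f via x↦r, Dx↦r'^{-1}Dx.
h=∫₀ˣh₀: take L = L₀·Dx.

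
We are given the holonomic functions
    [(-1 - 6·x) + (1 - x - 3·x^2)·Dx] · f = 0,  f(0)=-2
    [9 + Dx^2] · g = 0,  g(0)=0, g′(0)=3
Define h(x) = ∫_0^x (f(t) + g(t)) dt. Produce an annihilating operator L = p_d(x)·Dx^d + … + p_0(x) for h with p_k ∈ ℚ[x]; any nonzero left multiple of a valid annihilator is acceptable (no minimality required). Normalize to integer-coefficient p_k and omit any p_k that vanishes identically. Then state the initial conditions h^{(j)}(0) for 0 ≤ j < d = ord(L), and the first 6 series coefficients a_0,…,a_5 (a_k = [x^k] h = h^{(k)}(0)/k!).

L = (459 + 2916·x + 1539·x^2 + 3888·x^3 + 3645·x^4 + 4374·x^5)·Dx + (-153 + 153·x + 378·x^2 - 405·x^3 + 2187·x^5 + 2187·x^6)·Dx^2 + (51 + 324·x + 171·x^2 + 432·x^3 + 405·x^4 + 486·x^5)·Dx^3 + (-17 + 17·x + 42·x^2 - 45·x^3 + 243·x^5 + 243·x^6)·Dx^4  (order 4).
h: a_k = 0, -2, 1/2, -8/3, -37/8, -38/5, …
ICs: h(0) = 0, h′(0) = -2, h′′(0) = 1, h′′′(0) = -16.

f: a_k = -2, -2, -8, -14, -38, -80, …
g: a_k = 0, 3, 0, -9/2, 0, 81/40, …
h₀=f+g: left-lcm gives L₀, ord ≤ 3.
h=∫₀ˣh₀: take L = L₀·Dx.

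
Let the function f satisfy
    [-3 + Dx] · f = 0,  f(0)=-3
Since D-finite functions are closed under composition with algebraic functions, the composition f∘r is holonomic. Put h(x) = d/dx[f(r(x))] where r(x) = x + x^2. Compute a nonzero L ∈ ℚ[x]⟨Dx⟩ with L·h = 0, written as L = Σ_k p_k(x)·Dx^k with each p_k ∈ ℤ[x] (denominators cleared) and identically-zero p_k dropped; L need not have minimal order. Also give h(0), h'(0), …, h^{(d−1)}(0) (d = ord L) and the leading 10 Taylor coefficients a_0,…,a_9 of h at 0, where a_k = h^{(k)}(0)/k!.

f: a_k = -3, -9, -27/2, -27/2, -81/8, -243/40, -243/80, -729/560, -2187/4480, -729/4480, …
f∘r: x↦r, Dx↦Dx/r' in L_f ⇒ L₀.
Derive L from L₀ (diff closure).
L = (5 + 12·x + 12·x^2) + (-1 - 2·x)·Dx  (order 1).
h: a_k = -9, -45, -243/2, -513/2, -3483/8, -25839/40, -13527/16, -564651/560, -4940433/4480, -5034717/4480, …
ICs: h(0) = -9.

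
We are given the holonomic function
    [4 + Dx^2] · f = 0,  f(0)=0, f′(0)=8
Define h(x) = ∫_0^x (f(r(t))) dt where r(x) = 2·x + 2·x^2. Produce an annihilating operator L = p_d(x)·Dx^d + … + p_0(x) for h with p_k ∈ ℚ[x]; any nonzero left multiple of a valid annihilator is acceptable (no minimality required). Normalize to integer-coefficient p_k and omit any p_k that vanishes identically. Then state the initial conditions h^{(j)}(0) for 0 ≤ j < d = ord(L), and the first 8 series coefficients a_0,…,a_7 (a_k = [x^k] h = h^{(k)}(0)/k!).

L = (16 + 96·x + 192·x^2 + 128·x^3)·Dx - 2·Dx^2 + (1 + 2·x)·Dx^3  (order 3).
h: a_k = 0, 0, 8, 16/3, -32/3, -128/5, -704/45, 128/7, …
ICs: h(0) = 0, h′(0) = 0, h′′(0) = 16.

f: a_k = 0, 8, 0, -16/3, 0, 16/15, 0, -32/315, …
h₀=f(r): pull back L_f along r ⇒ L₀.
h=∫₀ˣh₀: take L = L₀·Dx.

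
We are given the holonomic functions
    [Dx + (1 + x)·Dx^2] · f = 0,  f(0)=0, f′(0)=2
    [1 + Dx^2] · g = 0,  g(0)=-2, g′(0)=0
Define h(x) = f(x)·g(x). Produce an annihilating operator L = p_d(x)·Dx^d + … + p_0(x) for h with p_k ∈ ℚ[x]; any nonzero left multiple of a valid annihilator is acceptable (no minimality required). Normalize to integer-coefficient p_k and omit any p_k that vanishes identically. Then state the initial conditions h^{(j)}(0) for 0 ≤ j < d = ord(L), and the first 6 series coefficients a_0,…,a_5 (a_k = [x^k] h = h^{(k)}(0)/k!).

f: a_k = 0, 2, -1, 2/3, -1/2, 2/5, …
g: a_k = -2, 0, 1, 0, -1/12, 0, …
L₀ := L_f ⊗_s L_g (sym. prod.), ord ≤ 4.
L = (-3 + 6·x + 19·x^2 + 16·x^3 + 4·x^4) + (4 + 20·x + 24·x^2 + 8·x^3)·Dx + (20·x + 42·x^2 + 32·x^3 + 8·x^4)·Dx^2 + (4 + 20·x + 24·x^2 + 8·x^3)·Dx^3 + (3 + 14·x + 23·x^2 + 16·x^3 + 4·x^4)·Dx^4  (order 4).
h: a_k = 0, -4, 2, 2/3, 0, -3/10, …
ICs: h(0) = 0, h′(0) = -4, h′′(0) = 4, h′′′(0) = 4.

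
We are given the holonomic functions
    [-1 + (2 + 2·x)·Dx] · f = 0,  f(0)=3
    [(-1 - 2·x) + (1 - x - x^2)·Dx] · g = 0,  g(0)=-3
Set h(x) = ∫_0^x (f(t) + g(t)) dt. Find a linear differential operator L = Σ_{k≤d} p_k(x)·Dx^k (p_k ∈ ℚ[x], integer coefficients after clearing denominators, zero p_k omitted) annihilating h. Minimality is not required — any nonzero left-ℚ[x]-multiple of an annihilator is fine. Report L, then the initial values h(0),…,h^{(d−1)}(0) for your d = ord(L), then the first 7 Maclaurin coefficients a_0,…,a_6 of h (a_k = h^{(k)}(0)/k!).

L = (9 + 21·x + 21·x^2 + 10·x^3)·Dx + (-17 - 54·x - 87·x^2 - 74·x^3 - 25·x^4)·Dx^2 + (2 + 14·x + 6·x^2 - 30·x^3 - 34·x^4 - 10·x^5)·Dx^3  (order 3).
h: a_k = 0, 0, -3/4, -17/8, -141/64, -387/128, -2041/512, …
ICs: h(0) = 0, h′(0) = 0, h′′(0) = -3/2.

f: a_k = 3, 3/2, -3/8, 3/16, -15/128, 21/256, -63/1024, …
g: a_k = -3, -3, -6, -9, -15, -24, -39, …
f+g: L₀ = lclm(L_f,L_g), ord ≤ 1+1.
∫: right-multiply L₀ by Dx.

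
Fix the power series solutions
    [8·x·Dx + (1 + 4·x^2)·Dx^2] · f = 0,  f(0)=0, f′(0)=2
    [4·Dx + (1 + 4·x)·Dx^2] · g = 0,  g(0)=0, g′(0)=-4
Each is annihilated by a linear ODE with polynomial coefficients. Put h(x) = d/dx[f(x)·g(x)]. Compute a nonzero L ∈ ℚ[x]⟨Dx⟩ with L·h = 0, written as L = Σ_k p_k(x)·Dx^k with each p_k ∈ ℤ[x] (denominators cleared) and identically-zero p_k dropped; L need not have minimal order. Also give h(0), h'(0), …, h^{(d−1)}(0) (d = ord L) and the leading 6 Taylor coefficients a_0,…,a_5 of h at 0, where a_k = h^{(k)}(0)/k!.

f: a_k = 0, 2, 0, -8/3, 0, 32/5, …
g: a_k = 0, -4, 8, -64/3, 64, -1024/5, …
L₀ := L_f ⊗_s L_g (sym. prod.), ord ≤ 4.
h=h₀': d/dx-closure on L₀ ⇒ L.
L = (96 + 640·x + 1408·x^2 + 7680·x^3 + 15360·x^4 + 26624·x^5 + 8192·x^7) + (24 + 320·x + 2656·x^2 + 9728·x^3 + 28160·x^4 + 47616·x^5 + 71680·x^6 + 6144·x^7 + 28672·x^8)·Dx + (12 + 104·x + 672·x^2 + 2976·x^3 + 8256·x^4 + 18048·x^5 + 24576·x^6 + 35328·x^7 + 6144·x^8 + 16384·x^9)·Dx^2 + (1 + 12·x + 68·x^2 + 256·x^3 + 696·x^4 + 1536·x^5 + 2688·x^6 + 3072·x^7 + 4224·x^8 + 1024·x^9 + 2048·x^10)·Dx^3  (order 3).
h: a_k = 0, -16, 48, -128, 1600/3, -34048/15, …
ICs: h(0) = 0, h′(0) = -16, h′′(0) = 96.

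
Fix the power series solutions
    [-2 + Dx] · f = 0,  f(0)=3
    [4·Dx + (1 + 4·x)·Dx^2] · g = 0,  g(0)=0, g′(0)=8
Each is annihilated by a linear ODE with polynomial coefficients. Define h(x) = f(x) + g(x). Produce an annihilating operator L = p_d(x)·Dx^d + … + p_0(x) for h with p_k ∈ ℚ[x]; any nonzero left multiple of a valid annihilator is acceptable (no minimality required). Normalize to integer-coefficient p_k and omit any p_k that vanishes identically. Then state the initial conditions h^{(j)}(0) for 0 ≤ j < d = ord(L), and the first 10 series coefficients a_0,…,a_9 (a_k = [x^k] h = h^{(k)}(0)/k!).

f: a_k = 3, 6, 6, 4, 2, 4/5, 4/15, 8/105, 2/105, 4/945, …
g: a_k = 0, 8, -16, 128/3, -128, 2048/5, -4096/3, 32768/7, -16384, 524288/9, …
L₀ := lclm(L_f,L_g); ord L₀ ≤ 1+2.
L = (-40 - 32·x)·Dx + (14 - 16·x - 32·x^2)·Dx^2 + (3 + 16·x + 16·x^2)·Dx^3  (order 3).
h: a_k = 3, 14, -10, 140/3, -126, 2052/5, -20476/15, 491528/105, -1720318/105, 55050244/945, …
ICs: h(0) = 3, h′(0) = 14, h′′(0) = -20.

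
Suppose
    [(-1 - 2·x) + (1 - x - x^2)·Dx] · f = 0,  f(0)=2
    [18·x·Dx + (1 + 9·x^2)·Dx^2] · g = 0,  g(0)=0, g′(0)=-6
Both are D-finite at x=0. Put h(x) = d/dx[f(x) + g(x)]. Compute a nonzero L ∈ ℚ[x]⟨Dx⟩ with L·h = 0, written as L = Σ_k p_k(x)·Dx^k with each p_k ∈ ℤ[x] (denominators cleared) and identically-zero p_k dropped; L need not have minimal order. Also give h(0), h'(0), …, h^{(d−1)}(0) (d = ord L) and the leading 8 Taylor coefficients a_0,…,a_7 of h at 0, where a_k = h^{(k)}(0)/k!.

f: a_k = 2, 2, 4, 6, 10, 16, 26, 42, …
g: a_k = 0, -6, 0, 18, 0, -486/5, 0, 4374/7, …
f+g: L₀ = lclm(L_f,L_g), ord ≤ 1+2.
Derive L from L₀ (diff closure).
L = (-36 + 144·x + 1440·x^2 + 2376·x^3 + 3186·x^4 + 486·x^6) + (18 + 24·x - 108·x^2 + 444·x^3 + 2313·x^4 + 2178·x^5 + 243·x^6 + 486·x^7)·Dx + (-2 - 10·x - 34·x^2 - 48·x^3 - 123·x^4 + 387·x^5 + 198·x^6 + 81·x^7 + 81·x^8)·Dx^2  (order 2).
h: a_k = -4, 8, 72, 40, -406, 156, 4668, 544, …
ICs: h(0) = -4, h′(0) = 8.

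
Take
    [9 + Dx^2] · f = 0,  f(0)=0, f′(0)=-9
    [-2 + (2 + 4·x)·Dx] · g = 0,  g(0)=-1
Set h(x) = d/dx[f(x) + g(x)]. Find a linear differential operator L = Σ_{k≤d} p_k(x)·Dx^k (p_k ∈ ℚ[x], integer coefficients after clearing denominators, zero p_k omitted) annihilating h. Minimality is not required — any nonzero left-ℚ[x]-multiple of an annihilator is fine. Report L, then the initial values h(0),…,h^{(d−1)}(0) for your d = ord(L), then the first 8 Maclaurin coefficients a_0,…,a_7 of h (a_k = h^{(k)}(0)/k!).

L = (-18 - 27·x - 27·x^2) + (-9 - 45·x - 81·x^2 - 54·x^3)·Dx + (-2 - 3·x - 3·x^2)·Dx^2 + (-1 - 5·x - 9·x^2 - 6·x^3)·Dx^3  (order 3).
h: a_k = -10, 1, 39, 5/2, -139/4, 63/8, -213/40, 429/16, …
ICs: h(0) = -10, h′(0) = 1, h′′(0) = 78.

f: a_k = 0, -9, 0, 27/2, 0, -243/40, 0, 729/560, …
g: a_k = -1, -1, 1/2, -1/2, 5/8, -7/8, 21/16, -33/16, …
L₀ := lclm(L_f,L_g); ord L₀ ≤ 2+1.
Differentiate: ansatz ord ≤ ord L₀ ⇒ L.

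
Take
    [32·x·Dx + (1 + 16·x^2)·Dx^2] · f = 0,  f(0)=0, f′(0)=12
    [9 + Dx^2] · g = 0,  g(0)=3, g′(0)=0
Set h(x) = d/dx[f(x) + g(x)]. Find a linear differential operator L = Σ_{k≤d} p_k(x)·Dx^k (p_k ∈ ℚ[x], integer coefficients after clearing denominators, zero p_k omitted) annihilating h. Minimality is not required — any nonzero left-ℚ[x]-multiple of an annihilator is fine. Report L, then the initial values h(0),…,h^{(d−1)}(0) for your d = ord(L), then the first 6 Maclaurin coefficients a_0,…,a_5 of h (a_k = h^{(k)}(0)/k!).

L = (-52704·x + 967680·x^3 + 663552·x^5) + (-207 + 13104·x^2 + 283392·x^4 + 331776·x^6)·Dx + (-5856·x + 107520·x^3 + 73728·x^5)·Dx^2 + (-23 + 1456·x^2 + 31488·x^4 + 36864·x^6)·Dx^3  (order 3).
h: a_k = 12, -27, -192, 81/2, 3072, -729/40, …
ICs: h(0) = 12, h′(0) = -27, h′′(0) = -384.

f: a_k = 0, 12, 0, -64, 0, 3072/5, …
g: a_k = 3, 0, -27/2, 0, 81/8, 0, …
Weyl lclm of L_f,L_g ⇒ L₀ (ord ≤ 4).
Derive L from L₀ (diff closure).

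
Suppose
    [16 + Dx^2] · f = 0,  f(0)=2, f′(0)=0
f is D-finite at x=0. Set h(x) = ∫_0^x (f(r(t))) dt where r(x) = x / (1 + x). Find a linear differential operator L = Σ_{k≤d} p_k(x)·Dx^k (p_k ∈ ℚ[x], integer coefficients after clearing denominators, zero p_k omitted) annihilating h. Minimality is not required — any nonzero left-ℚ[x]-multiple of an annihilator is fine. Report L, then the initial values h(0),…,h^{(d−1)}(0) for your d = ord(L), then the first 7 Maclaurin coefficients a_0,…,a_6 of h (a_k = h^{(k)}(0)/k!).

f: a_k = 2, 0, -16, 0, 64/3, 0, -512/45, …
h₀=f(r): pull back L_f along r ⇒ L₀.
∫: right-multiply L₀ by Dx.
L = 16·Dx + (2 + 6·x + 6·x^2 + 2·x^3)·Dx^2 + (1 + 4·x + 6·x^2 + 4·x^3 + x^4)·Dx^3  (order 3).
h: a_k = 0, 2, 0, -16/3, 8, -16/3, -32/9, …
ICs: h(0) = 0, h′(0) = 2, h′′(0) = 0.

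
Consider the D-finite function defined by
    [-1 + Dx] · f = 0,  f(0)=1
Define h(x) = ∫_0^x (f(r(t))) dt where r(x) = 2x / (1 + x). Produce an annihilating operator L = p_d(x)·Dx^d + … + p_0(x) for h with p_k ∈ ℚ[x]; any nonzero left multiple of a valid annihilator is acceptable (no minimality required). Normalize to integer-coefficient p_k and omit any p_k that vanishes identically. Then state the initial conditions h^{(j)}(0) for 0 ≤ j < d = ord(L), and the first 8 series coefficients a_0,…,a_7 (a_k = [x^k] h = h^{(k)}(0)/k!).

f: a_k = 1, 1, 1/2, 1/6, 1/24, 1/120, 1/720, 1/5040, …
h₀=f(r): pull back L_f along r ⇒ L₀.
Integrate: L := L₀·Dx.
L = -2·Dx + (1 + 2·x + x^2)·Dx^2  (order 2).
h: a_k = 0, 1, 1, 0, -1/6, 2/15, -1/15, 4/315, …
ICs: h(0) = 0, h′(0) = 1.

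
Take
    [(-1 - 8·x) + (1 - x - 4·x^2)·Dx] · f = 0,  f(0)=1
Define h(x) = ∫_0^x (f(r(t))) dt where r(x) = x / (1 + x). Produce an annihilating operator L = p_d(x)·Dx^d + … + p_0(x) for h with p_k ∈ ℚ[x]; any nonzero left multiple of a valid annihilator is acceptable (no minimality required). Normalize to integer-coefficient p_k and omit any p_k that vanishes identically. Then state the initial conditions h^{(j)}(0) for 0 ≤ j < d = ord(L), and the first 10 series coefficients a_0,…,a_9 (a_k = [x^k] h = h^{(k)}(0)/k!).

f: a_k = 1, 1, 5, 9, 29, 65, 181, 441, 1165, 2929, …
L₀ from L_f via x↦r, Dx↦r'^{-1}Dx.
∫: right-multiply L₀ by Dx.
L = (1 + 9·x)·Dx + (-1 - 2·x + 3·x^2 + 4·x^3)·Dx^2  (order 2).
h: a_k = 0, 1, 1/2, 4/3, 0, 16/5, -8/3, 80/7, -18, 464/9, …
ICs: h(0) = 0, h′(0) = 1.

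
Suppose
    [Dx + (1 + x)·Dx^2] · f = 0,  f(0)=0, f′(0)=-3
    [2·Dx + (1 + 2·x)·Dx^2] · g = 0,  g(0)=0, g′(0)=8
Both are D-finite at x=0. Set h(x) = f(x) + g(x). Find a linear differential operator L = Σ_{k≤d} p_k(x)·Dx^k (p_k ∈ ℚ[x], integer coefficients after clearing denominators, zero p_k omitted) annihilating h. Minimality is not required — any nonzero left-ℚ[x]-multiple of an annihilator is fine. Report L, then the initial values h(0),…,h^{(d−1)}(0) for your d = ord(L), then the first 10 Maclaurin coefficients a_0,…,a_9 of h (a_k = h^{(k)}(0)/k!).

L = 4·Dx + (6 + 8·x)·Dx^2 + (1 + 3·x + 2·x^2)·Dx^3  (order 3).
h: a_k = 0, 5, -13/2, 29/3, -61/4, 25, -253/6, 509/7, -1021/8, 2045/9, …
ICs: h(0) = 0, h′(0) = 5, h′′(0) = -13.

f: a_k = 0, -3, 3/2, -1, 3/4, -3/5, 1/2, -3/7, 3/8, -1/3, …
g: a_k = 0, 8, -8, 32/3, -16, 128/5, -128/3, 512/7, -128, 2048/9, …
Weyl lclm of L_f,L_g ⇒ L₀ (ord ≤ 4).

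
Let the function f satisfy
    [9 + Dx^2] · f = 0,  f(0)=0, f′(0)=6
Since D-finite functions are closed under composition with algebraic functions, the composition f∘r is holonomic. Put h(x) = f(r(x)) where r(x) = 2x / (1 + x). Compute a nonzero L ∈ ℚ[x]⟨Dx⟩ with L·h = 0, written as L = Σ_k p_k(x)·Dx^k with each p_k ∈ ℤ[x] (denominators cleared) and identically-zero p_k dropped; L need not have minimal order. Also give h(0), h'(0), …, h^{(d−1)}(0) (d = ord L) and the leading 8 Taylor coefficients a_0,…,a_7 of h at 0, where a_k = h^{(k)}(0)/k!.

L = 36 + (2 + 6·x + 6·x^2 + 2·x^3)·Dx + (1 + 4·x + 6·x^2 + 4·x^3 + x^4)·Dx^2  (order 2).
h: a_k = 0, 12, -12, -60, 204, -1452/5, 60, 26772/35, …
ICs: h(0) = 0, h′(0) = 12.

f: a_k = 0, 6, 0, -9, 0, 81/20, 0, -243/280, …
L₀ from L_f via x↦r, Dx↦r'^{-1}Dx.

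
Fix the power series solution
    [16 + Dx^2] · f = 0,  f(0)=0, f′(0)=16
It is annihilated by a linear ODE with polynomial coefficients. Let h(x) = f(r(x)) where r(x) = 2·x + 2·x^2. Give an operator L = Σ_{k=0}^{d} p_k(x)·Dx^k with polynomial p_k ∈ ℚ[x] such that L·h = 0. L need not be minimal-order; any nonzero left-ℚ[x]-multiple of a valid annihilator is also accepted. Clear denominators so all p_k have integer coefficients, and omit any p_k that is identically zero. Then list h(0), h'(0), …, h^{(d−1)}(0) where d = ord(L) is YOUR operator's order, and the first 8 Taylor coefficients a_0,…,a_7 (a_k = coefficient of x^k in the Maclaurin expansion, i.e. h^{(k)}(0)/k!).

f: a_k = 0, 16, 0, -128/3, 0, 512/15, 0, -4096/315, …
L₀ from L_f via x↦r, Dx↦r'^{-1}Dx.
L = (64 + 384·x + 768·x^2 + 512·x^3) - 2·Dx + (1 + 2·x)·Dx^2  (order 2).
h: a_k = 0, 32, 32, -1024/3, -1024, 1024/15, 5120, 2916352/315, …
ICs: h(0) = 0, h′(0) = 32.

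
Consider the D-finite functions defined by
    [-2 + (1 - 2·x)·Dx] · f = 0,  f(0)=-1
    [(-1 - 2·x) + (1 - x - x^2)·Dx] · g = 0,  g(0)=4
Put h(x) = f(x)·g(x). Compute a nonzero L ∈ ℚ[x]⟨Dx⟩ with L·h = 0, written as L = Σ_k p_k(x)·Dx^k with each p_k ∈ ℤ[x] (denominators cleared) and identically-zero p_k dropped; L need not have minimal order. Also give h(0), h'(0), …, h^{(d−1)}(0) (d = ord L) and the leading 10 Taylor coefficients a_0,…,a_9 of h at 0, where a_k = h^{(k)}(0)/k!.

f: a_k = -1, -2, -4, -8, -16, -32, -64, -128, -256, -512, …
g: a_k = 4, 4, 8, 12, 20, 32, 52, 84, 136, 220, …
Sym-product of L_f,L_g gives L₀ (≤ ord 1).
L = (-3 + 2·x + 6·x^2) + (1 - 3·x + x^2 + 2·x^3)·Dx  (order 1).
h: a_k = -4, -12, -32, -76, -172, -376, -804, -1692, -3520, -7260, …
ICs: h(0) = -4.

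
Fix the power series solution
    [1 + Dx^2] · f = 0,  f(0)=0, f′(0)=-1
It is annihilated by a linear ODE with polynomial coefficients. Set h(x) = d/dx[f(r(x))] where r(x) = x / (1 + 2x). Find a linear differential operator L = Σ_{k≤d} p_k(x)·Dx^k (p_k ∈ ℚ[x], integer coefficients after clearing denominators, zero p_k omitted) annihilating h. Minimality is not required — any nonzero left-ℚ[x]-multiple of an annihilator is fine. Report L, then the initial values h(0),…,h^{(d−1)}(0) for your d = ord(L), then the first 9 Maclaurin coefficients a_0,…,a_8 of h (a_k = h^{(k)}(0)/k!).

L = (25 + 96·x + 96·x^2) + (12 + 72·x + 144·x^2 + 96·x^3)·Dx + (1 + 8·x + 24·x^2 + 32·x^3 + 16·x^4)·Dx^2  (order 2).
h: a_k = -1, 4, -23/2, 28, -1441/24, 225/2, -123479/720, 6599/45, 12104063/40320, …
ICs: h(0) = -1, h′(0) = 4.

f: a_k = 0, -1, 0, 1/6, 0, -1/120, 0, 1/5040, 0, …
Substitute x→r, Dx→(1/r')Dx; clear ⇒ L₀.
Derive L from L₀ (diff closure).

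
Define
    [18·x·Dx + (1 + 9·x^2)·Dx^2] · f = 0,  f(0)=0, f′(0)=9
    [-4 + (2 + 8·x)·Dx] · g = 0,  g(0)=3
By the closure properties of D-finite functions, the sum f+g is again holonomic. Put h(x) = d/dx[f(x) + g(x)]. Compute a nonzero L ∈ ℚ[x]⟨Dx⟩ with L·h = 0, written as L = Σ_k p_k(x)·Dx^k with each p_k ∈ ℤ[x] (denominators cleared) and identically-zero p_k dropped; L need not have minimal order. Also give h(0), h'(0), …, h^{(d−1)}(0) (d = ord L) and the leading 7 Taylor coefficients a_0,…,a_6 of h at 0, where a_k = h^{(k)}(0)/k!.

L = (-36 - 360·x + 972·x^2 + 1944·x^3) + (-30 - 144·x - 18·x^2 + 3888·x^3 + 6804·x^4)·Dx + (-2 + 10·x + 108·x^2 + 306·x^3 + 1134·x^4 + 1944·x^5)·Dx^2  (order 2).
h: a_k = 15, -12, -45, -120, 1149, -1512, -1017, …
ICs: h(0) = 15, h′(0) = -12.

f: a_k = 0, 9, 0, -27, 0, 729/5, 0, …
g: a_k = 3, 6, -6, 12, -30, 84, -252, …
Sum ⇒ L₀ = lclm(L_f,L_g) in ℚ(x)⟨Dx⟩.
h=h₀': d/dx-closure on L₀ ⇒ L.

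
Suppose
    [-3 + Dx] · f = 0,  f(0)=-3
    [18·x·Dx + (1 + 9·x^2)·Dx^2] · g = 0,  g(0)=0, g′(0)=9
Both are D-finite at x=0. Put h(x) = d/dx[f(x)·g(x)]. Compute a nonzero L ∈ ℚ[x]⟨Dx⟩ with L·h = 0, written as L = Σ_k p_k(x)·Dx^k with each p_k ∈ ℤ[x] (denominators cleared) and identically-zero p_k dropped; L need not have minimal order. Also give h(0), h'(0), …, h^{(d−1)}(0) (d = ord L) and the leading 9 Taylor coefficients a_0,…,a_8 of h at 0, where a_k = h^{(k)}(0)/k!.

f: a_k = -3, -9, -27/2, -27/2, -81/8, -243/40, -243/80, -729/560, -2187/4480, …
g: a_k = 0, 9, 0, -27, 0, 729/5, 0, -6561/7, 0, …
h₀=f·g: eliminate ⇒ L₀, order ≤ 1·2.
Derive L from L₀ (diff closure).
L = (9 + 135·x - 243·x^2 + 243·x^3) + (-54·x + 108·x^2 - 162·x^3)·Dx + (-1 + 3·x - 9·x^2 + 27·x^3)·Dx^2  (order 2).
h: a_k = -27, -162, -243/2, 486, -6561/8, -24057/4, 610173/80, 741393/14, -67965399/896, …
ICs: h(0) = -27, h′(0) = -162.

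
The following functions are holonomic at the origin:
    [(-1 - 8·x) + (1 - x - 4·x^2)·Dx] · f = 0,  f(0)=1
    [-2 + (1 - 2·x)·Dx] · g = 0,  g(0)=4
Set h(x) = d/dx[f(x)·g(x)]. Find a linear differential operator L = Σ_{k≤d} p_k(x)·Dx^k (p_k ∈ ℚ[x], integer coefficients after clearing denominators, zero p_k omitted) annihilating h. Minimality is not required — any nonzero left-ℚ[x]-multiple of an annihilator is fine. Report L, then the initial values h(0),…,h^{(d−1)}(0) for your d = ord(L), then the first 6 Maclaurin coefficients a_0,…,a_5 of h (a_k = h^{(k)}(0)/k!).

L = (22 - 12·x - 120·x^2 - 256·x^3 + 768·x^4) + (-3 + 5·x + 42·x^2 - 88·x^3 - 80·x^4 + 192·x^5)·Dx  (order 1).
h: a_k = 12, 88, 372, 1456, 4940, 16200, …
ICs: h(0) = 12.

f: a_k = 1, 1, 5, 9, 29, 65, …
g: a_k = 4, 8, 16, 32, 64, 128, …
f·g: L₀ = L_f ⊗_s L_g, ord ≤ 1·1.
h₀' ⇒ L via d/dx closure of L₀.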